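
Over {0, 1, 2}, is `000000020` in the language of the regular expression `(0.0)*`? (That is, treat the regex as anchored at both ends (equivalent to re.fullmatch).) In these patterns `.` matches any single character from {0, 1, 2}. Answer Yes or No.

Yes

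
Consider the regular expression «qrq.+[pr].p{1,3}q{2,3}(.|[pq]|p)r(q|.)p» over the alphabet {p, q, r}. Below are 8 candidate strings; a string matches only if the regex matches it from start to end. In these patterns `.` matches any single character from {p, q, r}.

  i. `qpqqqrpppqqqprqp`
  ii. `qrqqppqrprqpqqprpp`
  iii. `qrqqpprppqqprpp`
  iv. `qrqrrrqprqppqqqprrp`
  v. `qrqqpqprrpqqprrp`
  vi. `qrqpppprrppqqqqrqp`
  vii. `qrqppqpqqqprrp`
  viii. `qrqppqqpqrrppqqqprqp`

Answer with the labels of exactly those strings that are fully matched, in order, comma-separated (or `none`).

ii, iii, iv, v, vi, vii, viii

i → no match — must start with `qrq`
ii → match
iii → match
iv → match
v → match
vi → match
vii → match
viii → match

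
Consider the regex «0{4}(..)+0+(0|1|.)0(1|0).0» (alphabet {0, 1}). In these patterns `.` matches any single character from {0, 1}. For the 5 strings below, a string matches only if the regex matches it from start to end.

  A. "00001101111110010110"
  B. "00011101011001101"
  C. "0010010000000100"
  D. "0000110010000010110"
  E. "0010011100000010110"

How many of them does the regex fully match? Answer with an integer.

2

A → match
B → no match — must end with "0"
C → no match
D → match
E → no match
Total matched: 2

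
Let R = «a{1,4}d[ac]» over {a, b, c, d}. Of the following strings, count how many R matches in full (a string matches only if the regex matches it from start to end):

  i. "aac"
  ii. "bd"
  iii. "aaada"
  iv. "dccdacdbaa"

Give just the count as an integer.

1

i → no match
ii → no match — must start with "a"
iii → match
iv → no match — must start with "a"
Total matched: 1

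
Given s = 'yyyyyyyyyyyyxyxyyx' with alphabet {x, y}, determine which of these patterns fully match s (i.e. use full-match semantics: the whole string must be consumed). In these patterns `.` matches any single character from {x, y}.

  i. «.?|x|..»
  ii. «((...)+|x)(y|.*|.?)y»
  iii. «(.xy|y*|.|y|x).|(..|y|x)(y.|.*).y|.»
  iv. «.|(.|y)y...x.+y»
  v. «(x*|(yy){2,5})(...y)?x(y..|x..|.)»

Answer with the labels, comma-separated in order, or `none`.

v

i → no match
ii → no match — must end with 'y'
iii → no match
iv → no match
v → match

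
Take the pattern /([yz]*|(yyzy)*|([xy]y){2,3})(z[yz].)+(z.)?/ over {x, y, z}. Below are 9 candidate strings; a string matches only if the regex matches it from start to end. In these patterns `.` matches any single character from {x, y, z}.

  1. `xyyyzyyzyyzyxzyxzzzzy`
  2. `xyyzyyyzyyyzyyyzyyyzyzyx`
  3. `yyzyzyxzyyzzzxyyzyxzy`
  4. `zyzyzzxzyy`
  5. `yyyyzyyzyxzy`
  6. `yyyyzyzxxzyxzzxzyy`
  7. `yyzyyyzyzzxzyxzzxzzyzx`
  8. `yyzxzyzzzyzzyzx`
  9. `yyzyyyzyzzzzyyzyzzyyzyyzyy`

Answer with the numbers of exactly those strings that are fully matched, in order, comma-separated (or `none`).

1, 4, 5, 7, 9

1 → match
2 → no match
3 → no match
4 → match
5 → match
6 → no match
7 → match
8 → no match
9 → match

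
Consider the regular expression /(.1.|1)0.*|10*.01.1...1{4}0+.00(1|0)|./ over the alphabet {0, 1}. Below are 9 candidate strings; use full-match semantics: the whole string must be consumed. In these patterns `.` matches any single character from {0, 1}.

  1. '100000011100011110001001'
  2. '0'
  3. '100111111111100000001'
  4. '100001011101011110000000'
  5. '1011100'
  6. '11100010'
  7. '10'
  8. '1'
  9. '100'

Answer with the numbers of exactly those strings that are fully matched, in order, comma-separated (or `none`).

1 → match
2. '0' → match
3 → match
4 → match
5. '1011100' → match
6. '11100010' → match
7. '10' → match
8. '1' → match
9. '100' → match

1, 2, 3, 4, 5, 6, 7, 8, 9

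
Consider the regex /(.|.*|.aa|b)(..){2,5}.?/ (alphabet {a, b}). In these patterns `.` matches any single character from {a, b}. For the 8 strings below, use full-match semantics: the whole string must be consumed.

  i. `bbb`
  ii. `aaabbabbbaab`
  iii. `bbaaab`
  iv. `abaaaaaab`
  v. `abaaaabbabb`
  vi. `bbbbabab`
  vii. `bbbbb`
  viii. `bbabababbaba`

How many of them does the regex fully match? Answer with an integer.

i → no match
ii → match
iii → match
iv → match
v → match
vi → match
vii → match
viii → match
Total matched: 7

7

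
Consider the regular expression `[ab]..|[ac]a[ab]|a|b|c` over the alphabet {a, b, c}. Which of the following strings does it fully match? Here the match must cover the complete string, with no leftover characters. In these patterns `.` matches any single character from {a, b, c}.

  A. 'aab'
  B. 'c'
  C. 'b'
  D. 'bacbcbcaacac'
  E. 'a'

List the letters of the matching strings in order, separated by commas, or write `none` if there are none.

A. 'aab' → match
B. 'c' → match
C. 'b' → match
D. 'bacbcbcaacac' → no match
E. 'a' → match

A, B, C, E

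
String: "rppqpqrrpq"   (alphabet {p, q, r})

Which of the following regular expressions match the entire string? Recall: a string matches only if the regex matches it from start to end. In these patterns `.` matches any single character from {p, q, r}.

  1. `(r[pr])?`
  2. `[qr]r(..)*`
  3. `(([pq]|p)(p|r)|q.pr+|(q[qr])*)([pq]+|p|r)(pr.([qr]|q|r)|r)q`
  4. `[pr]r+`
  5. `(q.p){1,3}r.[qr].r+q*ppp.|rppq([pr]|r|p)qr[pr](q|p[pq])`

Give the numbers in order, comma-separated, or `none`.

5

1 → no match
2 → no match
3 → no match
4 → no match — must end with "r"
5 → match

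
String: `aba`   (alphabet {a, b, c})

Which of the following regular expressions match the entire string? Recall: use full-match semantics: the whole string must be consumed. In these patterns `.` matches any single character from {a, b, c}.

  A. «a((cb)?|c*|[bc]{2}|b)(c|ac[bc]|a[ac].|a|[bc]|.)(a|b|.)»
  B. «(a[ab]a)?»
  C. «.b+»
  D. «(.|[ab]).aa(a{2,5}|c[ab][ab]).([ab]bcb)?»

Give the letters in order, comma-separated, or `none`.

A, B

A → match
B → match
C → no match — must end with `b`
D → no match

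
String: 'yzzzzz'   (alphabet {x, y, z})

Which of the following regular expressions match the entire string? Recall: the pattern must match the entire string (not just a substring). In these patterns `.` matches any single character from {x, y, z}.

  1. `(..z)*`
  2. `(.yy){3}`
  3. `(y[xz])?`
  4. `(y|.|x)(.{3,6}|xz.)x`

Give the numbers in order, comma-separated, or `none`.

1 → match
2 → no match — must end with 'yy'
3 → no match
4 → no match — must end with 'x'

1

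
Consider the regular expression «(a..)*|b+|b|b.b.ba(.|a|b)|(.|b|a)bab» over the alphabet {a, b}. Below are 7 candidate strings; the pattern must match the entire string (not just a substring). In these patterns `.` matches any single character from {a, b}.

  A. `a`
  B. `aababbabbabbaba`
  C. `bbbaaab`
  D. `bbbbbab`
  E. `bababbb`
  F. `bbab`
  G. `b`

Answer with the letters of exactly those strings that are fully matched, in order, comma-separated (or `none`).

A. `a` → no match
B → match
C. `bbbaaab` → no match
D. `bbbbbab` → match
E. `bababbb` → no match
F. `bbab` → match
G. `b` → match

B, D, F, G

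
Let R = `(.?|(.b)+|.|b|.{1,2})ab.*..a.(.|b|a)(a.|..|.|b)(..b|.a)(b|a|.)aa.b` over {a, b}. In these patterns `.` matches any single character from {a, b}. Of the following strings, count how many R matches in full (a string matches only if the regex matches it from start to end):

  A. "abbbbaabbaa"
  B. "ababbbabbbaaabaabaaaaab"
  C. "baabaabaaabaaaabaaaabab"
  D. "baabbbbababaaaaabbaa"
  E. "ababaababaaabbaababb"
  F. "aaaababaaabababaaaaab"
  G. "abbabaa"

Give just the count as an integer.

A → no match — must end with "b"
B → match
C → no match
D → no match — must end with "b"
E → no match
F → no match
G → no match — must end with "b"
Total matched: 1

1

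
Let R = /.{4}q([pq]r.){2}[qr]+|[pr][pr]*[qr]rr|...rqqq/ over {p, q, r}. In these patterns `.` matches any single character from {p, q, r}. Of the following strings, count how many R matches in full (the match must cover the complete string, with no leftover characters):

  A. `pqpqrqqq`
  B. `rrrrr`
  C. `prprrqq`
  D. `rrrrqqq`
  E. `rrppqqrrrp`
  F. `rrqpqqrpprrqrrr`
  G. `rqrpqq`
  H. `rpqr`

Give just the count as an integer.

A → no match
B → match
C → no match
D → match
E → no match
F → match
G → no match
H → no match
Total matched: 3

3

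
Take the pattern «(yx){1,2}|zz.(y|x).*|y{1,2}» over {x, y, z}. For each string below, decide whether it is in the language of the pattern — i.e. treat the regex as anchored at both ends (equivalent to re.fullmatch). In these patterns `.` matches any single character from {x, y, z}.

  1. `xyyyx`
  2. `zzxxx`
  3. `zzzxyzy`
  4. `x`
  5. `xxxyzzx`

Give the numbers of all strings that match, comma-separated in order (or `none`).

2, 3

1. `xyyyx` → no match
2. `zzxxx` → match
3. `zzzxyzy` → match
4. `x` → no match
5. `xxxyzzx` → no match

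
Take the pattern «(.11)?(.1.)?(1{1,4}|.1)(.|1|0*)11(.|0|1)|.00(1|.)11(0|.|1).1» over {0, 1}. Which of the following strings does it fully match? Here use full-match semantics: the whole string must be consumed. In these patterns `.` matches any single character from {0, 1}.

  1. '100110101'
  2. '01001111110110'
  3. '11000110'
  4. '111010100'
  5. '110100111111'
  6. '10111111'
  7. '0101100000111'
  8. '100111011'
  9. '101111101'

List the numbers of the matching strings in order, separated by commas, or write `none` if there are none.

3, 7, 8

1 → no match
2 → no match
3 → match
4 → no match
5 → no match
6 → no match
7 → match
8 → match
9 → no match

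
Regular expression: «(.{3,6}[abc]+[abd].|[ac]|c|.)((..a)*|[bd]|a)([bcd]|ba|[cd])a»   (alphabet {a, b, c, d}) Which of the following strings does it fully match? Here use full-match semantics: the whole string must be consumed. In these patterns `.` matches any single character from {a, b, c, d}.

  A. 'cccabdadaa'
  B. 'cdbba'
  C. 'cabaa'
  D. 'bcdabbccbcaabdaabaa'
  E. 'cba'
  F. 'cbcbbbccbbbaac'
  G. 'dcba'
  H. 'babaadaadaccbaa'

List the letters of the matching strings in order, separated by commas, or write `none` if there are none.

A → no match
B → no match
C → match
D → match
E → match
F → no match — must end with 'a'
G → no match
H → no match

C, D, E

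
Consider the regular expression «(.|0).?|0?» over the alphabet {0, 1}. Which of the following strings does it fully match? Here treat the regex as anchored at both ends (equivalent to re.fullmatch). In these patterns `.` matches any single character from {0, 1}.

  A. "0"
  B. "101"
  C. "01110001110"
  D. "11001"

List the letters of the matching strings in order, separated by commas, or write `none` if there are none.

A → match
B → no match
C → no match
D → no match

A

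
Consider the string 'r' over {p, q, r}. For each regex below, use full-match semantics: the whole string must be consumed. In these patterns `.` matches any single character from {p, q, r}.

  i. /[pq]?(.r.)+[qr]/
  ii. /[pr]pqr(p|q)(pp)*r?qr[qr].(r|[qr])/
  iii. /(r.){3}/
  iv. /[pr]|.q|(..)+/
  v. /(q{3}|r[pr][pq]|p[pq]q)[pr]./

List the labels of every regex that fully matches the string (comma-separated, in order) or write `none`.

iv

i → no match
ii → no match
iii → no match
iv → match
v → no match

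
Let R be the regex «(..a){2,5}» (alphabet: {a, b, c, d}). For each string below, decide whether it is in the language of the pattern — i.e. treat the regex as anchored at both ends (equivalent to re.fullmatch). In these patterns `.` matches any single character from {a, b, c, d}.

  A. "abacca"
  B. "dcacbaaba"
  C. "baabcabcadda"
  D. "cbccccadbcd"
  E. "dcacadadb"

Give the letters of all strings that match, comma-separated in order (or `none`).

A → match
B → match
C → match
D → no match — must end with "a"
E → no match — must end with "a"

A, B, C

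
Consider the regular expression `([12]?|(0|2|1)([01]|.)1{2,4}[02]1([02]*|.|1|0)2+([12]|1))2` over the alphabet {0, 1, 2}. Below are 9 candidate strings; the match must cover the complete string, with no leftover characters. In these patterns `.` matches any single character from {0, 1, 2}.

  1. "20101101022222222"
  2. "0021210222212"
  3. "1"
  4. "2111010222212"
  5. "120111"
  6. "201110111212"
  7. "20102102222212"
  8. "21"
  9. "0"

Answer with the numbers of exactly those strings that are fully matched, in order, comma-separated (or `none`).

1 → no match
2 → no match
3 → no match — must end with "2"
4 → match
5 → no match — must end with "2"
6 → no match
7 → no match
8 → no match — must end with "2"
9 → no match — must end with "2"

4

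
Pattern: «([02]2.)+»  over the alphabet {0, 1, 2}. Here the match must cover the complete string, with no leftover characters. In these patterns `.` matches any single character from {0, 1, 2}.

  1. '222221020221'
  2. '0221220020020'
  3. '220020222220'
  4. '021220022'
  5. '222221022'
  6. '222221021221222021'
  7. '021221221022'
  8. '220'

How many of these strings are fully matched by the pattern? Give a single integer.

1 → match
2 → no match
3 → match
4 → match
5 → match
6 → match
7 → match
8 → match
Total matched: 7

7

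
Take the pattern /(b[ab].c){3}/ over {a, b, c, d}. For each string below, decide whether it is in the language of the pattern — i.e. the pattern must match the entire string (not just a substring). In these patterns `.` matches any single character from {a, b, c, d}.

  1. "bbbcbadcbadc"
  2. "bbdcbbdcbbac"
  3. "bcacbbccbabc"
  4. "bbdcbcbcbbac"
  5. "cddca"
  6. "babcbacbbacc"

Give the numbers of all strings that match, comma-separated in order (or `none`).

1 → match
2 → match
3 → no match
4 → no match
5 → no match — must start with "b"
6 → no match

1, 2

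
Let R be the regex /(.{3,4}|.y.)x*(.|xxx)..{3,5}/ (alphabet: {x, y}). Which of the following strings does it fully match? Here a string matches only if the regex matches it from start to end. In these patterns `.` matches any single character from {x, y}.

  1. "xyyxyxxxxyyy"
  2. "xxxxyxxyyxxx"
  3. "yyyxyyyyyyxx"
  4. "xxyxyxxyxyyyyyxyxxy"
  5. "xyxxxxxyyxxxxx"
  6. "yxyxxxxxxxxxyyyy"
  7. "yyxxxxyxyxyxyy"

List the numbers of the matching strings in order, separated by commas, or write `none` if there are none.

1 → no match
2 → no match
3 → no match
4 → no match
5 → match
6 → match
7 → no match

5, 6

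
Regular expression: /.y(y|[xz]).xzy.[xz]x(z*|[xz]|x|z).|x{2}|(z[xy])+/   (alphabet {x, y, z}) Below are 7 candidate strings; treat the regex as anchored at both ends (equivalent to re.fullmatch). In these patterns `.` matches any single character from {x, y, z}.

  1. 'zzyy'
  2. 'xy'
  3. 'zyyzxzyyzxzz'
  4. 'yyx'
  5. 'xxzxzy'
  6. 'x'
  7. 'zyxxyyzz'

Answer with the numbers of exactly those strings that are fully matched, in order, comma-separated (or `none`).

1 → no match
2 → no match
3 → match
4 → no match
5 → no match
6 → no match
7 → no match

3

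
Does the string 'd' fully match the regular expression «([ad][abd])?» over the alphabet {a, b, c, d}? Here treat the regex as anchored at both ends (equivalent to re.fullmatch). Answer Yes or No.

No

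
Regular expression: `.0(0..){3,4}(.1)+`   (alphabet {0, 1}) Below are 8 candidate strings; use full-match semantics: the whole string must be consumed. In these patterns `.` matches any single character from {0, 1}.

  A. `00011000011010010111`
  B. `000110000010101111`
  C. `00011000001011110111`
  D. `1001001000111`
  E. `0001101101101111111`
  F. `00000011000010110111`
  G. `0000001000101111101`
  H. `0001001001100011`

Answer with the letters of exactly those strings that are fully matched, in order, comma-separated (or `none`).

A → match
B → match
C → match
D → match
E → match
F → match
G → match
H → match

A, B, C, D, E, F, G, H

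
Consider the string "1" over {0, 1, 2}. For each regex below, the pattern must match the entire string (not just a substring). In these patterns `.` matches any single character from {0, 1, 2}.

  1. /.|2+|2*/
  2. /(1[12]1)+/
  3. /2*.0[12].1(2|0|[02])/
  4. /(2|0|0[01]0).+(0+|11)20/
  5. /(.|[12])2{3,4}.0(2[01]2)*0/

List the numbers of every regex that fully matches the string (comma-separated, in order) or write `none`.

1

1 → match
2 → no match
3 → no match
4 → no match — must end with "20"
5 → no match — must end with "0"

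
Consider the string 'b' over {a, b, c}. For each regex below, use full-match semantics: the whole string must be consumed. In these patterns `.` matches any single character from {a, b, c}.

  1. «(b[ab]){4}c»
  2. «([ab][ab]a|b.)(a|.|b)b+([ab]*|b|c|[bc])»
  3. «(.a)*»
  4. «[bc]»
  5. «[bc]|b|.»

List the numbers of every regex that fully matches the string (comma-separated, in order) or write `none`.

1 → no match — must end with 'c'
2 → no match
3 → no match
4 → match
5 → match

4, 5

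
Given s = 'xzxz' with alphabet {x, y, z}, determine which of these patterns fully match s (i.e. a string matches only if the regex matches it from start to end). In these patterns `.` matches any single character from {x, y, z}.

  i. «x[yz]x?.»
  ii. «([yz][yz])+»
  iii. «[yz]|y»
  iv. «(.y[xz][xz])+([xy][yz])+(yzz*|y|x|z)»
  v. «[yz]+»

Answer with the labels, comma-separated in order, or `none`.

i → match
ii → no match
iii → no match
iv → no match
v → no match

i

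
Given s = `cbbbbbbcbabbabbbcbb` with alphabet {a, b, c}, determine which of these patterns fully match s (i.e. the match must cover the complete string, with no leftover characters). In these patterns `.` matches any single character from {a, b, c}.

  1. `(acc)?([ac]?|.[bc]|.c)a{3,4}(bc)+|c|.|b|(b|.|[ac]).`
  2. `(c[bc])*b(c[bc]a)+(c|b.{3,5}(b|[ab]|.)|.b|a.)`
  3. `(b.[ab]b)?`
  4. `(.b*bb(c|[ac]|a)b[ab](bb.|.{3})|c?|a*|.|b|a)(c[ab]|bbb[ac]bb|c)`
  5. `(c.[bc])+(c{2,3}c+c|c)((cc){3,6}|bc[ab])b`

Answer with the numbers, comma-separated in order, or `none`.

4

1 → no match
2 → no match
3 → no match
4 → match
5 → no match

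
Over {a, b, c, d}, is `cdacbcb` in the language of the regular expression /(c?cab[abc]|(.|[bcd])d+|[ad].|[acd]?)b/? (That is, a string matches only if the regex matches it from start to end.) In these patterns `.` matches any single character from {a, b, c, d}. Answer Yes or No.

No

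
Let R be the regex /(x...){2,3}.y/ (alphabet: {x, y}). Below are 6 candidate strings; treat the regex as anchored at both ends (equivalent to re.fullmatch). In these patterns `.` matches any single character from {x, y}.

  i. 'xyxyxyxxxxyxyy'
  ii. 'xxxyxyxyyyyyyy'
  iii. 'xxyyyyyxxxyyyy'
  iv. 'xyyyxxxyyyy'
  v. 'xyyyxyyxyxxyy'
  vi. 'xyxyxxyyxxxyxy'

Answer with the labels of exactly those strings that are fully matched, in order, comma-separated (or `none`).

i → match
ii → no match
iii → no match
iv. 'xyyyxxxyyyy' → no match
v → no match
vi → match

i, vi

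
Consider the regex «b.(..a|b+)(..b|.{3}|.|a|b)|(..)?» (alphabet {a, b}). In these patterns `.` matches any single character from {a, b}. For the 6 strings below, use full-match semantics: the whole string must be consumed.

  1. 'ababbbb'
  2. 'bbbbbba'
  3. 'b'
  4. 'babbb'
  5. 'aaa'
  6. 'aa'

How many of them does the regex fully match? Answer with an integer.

1. 'ababbbb' → no match
2. 'bbbbbba' → match
3. 'b' → no match
4. 'babbb' → match
5. 'aaa' → no match
6. 'aa' → match
Total matched: 3

3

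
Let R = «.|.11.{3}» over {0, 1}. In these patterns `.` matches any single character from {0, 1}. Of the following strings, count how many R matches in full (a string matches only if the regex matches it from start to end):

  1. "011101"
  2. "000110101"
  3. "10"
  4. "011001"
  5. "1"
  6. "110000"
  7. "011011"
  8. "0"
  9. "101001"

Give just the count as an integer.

5

1 → match
2 → no match
3 → no match
4 → match
5 → match
6 → no match
7 → match
8 → match
9 → no match
Total matched: 5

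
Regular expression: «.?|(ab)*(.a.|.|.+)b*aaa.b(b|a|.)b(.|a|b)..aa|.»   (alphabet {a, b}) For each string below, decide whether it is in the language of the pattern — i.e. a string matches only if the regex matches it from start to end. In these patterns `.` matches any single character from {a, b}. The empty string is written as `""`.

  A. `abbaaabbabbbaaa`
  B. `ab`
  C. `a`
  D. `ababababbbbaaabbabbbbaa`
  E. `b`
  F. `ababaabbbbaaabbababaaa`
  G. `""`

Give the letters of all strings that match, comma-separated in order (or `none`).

A, C, D, E, F, G

A → match
B → no match
C → match
D → match
E → match
F → match
G → match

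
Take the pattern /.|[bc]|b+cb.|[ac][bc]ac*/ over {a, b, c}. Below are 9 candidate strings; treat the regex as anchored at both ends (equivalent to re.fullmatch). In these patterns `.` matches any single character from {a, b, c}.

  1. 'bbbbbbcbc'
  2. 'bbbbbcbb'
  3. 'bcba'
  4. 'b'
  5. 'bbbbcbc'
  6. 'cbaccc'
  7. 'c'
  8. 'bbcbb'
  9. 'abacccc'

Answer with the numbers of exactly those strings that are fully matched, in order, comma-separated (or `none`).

1, 2, 3, 4, 5, 6, 7, 8, 9

1 → match
2 → match
3 → match
4 → match
5 → match
6 → match
7 → match
8 → match
9 → match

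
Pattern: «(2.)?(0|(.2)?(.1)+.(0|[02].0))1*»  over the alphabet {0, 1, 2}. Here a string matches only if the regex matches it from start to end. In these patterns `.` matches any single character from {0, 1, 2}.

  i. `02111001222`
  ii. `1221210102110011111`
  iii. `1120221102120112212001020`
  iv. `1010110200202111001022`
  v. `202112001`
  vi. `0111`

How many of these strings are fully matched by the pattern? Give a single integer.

2

i. `02111001222` → no match
ii → no match
iii → no match
iv → no match
v. `202112001` → match
vi. `0111` → match
Total matched: 2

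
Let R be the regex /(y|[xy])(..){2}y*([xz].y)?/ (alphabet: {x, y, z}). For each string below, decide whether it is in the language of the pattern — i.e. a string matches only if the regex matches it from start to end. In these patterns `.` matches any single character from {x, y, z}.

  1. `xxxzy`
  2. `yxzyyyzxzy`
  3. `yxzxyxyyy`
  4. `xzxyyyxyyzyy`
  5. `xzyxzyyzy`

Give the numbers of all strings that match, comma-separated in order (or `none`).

1

1. `xxxzy` → match
2. `yxzyyyzxzy` → no match
3. `yxzxyxyyy` → no match
4. `xzxyyyxyyzyy` → no match
5. `xzyxzyyzy` → no match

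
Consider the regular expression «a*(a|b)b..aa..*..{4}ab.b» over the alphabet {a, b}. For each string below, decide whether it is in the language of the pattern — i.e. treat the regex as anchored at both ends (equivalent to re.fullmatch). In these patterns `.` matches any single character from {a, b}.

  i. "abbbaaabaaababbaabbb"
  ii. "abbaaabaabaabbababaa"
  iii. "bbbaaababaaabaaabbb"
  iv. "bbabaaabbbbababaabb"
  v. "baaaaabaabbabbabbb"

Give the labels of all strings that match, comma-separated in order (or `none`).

i, iii

i → match
ii → no match — must end with "b"
iii → match
iv → no match
v → no match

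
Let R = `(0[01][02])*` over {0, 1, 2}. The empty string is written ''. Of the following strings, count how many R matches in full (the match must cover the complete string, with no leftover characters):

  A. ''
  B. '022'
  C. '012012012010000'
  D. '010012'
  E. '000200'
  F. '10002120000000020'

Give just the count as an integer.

A → match
B → no match
C → match
D → match
E → no match
F → no match
Total matched: 3

3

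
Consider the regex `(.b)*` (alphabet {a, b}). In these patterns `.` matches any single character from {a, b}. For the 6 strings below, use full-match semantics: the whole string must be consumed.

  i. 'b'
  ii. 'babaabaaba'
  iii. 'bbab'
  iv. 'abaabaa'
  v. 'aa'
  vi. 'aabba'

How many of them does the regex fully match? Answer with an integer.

i → no match
ii → no match
iii → match
iv → no match
v → no match
vi → no match
Total matched: 1

1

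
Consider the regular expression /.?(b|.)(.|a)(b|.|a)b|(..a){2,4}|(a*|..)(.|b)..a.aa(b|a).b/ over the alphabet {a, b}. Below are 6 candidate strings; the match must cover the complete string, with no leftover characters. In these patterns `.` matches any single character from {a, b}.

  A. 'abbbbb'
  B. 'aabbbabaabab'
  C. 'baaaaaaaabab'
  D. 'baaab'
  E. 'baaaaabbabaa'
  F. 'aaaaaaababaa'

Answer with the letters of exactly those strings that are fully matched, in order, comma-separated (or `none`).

B, C, D, E, F

A → no match
B → match
C → match
D → match
E → match
F → match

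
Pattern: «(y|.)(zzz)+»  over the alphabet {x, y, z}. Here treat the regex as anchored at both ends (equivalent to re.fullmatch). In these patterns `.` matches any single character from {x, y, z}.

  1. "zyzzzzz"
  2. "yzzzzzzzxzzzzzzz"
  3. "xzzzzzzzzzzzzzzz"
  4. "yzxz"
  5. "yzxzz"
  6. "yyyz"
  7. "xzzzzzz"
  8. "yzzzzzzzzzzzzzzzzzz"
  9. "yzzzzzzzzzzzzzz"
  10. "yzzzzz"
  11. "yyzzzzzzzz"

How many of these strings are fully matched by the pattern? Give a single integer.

3

1 → no match
2 → no match
3 → match
4 → no match — must end with "zzz"
5 → no match — must end with "zzz"
6 → no match — must end with "zzz"
7 → match
8 → match
9 → no match
10 → no match
11 → no match
Total matched: 3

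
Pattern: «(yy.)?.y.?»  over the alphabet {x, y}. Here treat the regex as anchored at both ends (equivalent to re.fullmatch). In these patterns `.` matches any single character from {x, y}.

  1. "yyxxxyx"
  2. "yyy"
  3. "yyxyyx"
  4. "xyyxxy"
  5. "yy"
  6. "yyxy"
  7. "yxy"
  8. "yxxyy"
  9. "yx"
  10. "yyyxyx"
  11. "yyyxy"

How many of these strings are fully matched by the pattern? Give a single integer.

5

1. "yyxxxyx" → no match
2. "yyy" → match
3. "yyxyyx" → match
4. "xyyxxy" → no match
5. "yy" → match
6. "yyxy" → no match
7. "yxy" → no match
8. "yxxyy" → no match
9. "yx" → no match
10. "yyyxyx" → match
11. "yyyxy" → match
Total matched: 5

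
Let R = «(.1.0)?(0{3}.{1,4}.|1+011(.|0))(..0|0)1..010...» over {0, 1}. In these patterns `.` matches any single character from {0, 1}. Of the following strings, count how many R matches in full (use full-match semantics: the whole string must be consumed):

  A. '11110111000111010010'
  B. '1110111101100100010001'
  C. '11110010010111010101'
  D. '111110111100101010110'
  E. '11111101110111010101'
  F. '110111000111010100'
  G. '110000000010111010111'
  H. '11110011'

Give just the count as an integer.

A → match
B → match
C → no match
D → match
E → match
F → match
G → match
H → no match
Total matched: 6

6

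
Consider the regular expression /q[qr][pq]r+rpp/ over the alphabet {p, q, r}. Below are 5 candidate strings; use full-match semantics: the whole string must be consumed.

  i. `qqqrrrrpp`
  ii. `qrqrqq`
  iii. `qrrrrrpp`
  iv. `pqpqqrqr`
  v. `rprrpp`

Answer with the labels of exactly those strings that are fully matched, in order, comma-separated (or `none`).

i → match
ii → no match — must end with `rrpp`
iii → no match
iv → no match — must start with `q`
v → no match — must start with `q`

i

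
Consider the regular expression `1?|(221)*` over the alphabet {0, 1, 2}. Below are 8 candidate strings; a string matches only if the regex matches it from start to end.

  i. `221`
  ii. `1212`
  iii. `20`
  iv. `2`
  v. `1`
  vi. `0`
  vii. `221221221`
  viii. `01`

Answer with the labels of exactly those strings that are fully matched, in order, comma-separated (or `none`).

i, v, vii

i → match
ii → no match
iii → no match
iv → no match
v → match
vi → no match
vii → match
viii → no match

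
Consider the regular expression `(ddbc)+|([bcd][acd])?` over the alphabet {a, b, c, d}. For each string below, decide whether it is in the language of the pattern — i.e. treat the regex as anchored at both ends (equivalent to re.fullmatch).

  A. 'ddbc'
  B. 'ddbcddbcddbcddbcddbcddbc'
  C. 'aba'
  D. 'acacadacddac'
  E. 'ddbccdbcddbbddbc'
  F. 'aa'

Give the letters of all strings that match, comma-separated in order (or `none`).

A. 'ddbc' → match
B → match
C. 'aba' → no match
D. 'acacadacddac' → no match
E → no match
F. 'aa' → no match

A, B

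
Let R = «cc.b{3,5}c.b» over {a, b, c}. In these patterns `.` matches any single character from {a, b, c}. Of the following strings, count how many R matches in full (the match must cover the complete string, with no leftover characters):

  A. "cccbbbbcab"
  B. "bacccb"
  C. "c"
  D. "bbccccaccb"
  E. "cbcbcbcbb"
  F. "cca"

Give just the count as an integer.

A. "cccbbbbcab" → match
B. "bacccb" → no match — must start with "cc"
C. "c" → no match — must start with "cc"
D. "bbccccaccb" → no match — must start with "cc"
E. "cbcbcbcbb" → no match — must start with "cc"
F. "cca" → no match — must end with "b"
Total matched: 1

1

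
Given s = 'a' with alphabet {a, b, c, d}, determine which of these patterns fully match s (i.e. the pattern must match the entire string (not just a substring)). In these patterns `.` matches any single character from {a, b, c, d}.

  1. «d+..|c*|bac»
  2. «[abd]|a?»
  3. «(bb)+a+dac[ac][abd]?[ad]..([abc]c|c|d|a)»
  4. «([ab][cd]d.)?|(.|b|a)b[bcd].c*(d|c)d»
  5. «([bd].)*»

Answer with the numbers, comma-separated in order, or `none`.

2

1 → no match
2 → match
3 → no match — must start with 'bb'
4 → no match
5 → no match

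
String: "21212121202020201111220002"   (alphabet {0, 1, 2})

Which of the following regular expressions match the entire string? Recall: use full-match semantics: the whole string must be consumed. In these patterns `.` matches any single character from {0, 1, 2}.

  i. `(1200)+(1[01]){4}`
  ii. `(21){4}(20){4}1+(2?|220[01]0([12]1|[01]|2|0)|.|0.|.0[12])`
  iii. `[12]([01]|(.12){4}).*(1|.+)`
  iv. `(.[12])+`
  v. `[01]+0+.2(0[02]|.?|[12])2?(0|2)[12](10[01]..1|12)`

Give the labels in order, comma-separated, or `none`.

i → no match — must start with "1200"
ii → match
iii → match
iv → no match
v → no match

ii, iii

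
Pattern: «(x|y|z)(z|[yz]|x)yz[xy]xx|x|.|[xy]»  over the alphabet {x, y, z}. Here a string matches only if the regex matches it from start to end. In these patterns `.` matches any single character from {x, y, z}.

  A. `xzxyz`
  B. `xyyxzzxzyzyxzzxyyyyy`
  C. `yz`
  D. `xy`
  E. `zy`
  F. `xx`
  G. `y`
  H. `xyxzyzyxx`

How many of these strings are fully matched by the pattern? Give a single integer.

A → no match
B → no match
C → no match
D → no match
E → no match
F → no match
G → match
H → no match
Total matched: 1

1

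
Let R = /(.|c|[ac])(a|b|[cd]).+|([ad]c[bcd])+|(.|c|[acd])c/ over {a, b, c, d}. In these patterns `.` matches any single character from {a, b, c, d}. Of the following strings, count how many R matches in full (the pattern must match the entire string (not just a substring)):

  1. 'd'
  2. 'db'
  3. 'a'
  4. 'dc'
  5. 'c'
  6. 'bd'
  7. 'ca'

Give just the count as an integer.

1. 'd' → no match
2. 'db' → no match
3. 'a' → no match
4. 'dc' → match
5. 'c' → no match
6. 'bd' → no match
7. 'ca' → no match
Total matched: 1

1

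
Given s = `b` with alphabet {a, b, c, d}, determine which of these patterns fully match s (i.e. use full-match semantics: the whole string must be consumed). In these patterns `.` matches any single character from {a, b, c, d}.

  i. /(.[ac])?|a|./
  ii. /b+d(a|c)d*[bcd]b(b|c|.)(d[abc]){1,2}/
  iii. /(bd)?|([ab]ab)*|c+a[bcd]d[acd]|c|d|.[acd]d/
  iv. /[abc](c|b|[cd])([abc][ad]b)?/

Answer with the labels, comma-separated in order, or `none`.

i

i → match
ii → no match
iii → no match
iv → no match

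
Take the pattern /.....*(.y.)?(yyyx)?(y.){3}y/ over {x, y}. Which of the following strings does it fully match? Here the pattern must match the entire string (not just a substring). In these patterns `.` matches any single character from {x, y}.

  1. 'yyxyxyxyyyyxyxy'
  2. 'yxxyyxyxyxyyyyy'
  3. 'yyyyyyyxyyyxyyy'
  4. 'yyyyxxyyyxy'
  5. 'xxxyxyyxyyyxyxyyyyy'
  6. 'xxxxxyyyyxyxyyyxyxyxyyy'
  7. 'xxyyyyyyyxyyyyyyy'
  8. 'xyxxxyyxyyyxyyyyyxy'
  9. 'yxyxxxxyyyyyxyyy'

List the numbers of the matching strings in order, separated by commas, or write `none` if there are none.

1, 2, 3, 5, 6, 7, 8, 9

1 → match
2 → match
3 → match
4 → no match
5 → match
6 → match
7 → match
8 → match
9 → match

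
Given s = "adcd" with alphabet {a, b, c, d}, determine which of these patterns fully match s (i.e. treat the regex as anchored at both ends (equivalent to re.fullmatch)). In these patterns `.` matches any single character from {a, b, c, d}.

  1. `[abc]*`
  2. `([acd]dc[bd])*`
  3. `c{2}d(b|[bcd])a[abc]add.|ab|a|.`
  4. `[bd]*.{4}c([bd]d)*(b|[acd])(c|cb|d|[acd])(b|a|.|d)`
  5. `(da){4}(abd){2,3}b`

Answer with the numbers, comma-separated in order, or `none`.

1 → no match
2 → match
3 → no match
4 → no match
5 → no match — must start with "da"

2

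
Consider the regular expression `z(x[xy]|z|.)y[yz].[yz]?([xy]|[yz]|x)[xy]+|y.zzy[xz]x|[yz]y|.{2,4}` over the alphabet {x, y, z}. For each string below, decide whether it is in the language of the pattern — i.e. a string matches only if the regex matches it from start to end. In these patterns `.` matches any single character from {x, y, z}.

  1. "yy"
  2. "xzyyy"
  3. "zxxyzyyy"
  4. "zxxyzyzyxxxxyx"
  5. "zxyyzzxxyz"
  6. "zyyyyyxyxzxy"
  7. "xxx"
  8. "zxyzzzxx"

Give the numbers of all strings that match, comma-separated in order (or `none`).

1, 3, 4, 7, 8

1 → match
2 → no match
3 → match
4 → match
5 → no match
6 → no match
7 → match
8 → match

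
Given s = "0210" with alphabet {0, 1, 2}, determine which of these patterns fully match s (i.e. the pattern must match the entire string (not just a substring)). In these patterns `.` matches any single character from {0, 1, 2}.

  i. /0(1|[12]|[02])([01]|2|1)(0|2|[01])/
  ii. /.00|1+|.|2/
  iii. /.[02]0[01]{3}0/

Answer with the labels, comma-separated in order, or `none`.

i

i → match
ii → no match
iii → no match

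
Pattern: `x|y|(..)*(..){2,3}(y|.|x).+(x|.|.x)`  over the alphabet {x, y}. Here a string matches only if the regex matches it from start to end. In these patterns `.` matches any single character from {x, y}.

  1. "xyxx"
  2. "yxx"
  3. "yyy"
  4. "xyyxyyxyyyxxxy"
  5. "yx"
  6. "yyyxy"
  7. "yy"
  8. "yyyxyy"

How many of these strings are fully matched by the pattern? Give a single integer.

1. "xyxx" → no match
2. "yxx" → no match
3. "yyy" → no match
4 → match
5. "yx" → no match
6. "yyyxy" → no match
7. "yy" → no match
8. "yyyxyy" → no match
Total matched: 1

1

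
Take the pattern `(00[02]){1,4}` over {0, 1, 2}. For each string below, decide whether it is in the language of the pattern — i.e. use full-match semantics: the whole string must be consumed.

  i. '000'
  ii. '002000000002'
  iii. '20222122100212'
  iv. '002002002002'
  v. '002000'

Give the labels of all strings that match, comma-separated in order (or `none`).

i, ii, iv, v

i. '000' → match
ii. '002000000002' → match
iii → no match — must start with '00'
iv. '002002002002' → match
v. '002000' → match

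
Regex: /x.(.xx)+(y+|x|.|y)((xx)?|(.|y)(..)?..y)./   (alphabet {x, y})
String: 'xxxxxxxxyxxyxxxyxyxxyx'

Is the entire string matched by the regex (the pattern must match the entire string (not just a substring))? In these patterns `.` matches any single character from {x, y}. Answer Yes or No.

Yes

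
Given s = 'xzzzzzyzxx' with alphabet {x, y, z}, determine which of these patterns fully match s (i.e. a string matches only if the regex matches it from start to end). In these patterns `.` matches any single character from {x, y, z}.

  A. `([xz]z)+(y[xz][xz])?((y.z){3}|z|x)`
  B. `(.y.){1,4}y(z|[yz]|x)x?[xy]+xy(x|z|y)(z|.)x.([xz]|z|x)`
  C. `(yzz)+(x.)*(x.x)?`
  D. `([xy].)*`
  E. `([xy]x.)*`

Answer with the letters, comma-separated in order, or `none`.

A

A → match
B → no match
C → no match — must start with 'yzz'
D → no match
E → no match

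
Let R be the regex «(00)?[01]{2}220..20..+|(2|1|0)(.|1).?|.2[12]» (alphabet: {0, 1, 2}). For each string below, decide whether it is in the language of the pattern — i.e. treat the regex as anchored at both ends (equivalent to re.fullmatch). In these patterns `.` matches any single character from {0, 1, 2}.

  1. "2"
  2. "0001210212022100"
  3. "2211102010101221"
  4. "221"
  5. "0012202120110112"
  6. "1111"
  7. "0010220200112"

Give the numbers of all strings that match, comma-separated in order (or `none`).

1 → no match
2 → no match
3 → no match
4 → match
5 → no match
6 → no match
7 → no match

4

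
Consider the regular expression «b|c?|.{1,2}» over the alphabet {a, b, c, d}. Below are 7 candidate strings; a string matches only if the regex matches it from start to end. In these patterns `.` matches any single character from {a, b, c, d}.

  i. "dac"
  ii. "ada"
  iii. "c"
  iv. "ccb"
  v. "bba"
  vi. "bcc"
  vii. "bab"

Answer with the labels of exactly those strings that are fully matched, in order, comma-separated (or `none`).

i. "dac" → no match
ii. "ada" → no match
iii. "c" → match
iv. "ccb" → no match
v. "bba" → no match
vi. "bcc" → no match
vii. "bab" → no match

iii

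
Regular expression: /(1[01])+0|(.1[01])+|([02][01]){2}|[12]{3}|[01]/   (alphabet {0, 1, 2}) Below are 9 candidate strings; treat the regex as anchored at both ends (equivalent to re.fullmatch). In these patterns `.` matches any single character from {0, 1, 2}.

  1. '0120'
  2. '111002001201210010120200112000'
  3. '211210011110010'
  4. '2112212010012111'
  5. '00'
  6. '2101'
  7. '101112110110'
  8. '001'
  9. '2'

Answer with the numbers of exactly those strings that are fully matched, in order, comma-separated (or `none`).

1. '0120' → match
2 → no match
3 → match
4 → no match
5. '00' → no match
6. '2101' → match
7. '101112110110' → no match
8. '001' → no match
9. '2' → no match

1, 3, 6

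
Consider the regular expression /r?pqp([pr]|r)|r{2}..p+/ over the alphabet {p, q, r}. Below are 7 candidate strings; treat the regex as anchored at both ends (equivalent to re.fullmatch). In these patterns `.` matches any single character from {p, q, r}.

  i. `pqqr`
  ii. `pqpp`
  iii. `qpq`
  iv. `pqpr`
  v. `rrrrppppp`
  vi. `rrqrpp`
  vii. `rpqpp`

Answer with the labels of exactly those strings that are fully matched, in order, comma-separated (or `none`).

i → no match
ii → match
iii → no match
iv → match
v → match
vi → match
vii → match

ii, iv, v, vi, vii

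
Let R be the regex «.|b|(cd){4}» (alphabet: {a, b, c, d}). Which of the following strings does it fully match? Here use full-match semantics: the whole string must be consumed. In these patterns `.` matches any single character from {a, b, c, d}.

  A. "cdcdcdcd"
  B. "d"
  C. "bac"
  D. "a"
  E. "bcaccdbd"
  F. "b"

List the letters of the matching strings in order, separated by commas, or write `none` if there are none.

A → match
B → match
C → no match
D → match
E → no match
F → match

A, B, D, F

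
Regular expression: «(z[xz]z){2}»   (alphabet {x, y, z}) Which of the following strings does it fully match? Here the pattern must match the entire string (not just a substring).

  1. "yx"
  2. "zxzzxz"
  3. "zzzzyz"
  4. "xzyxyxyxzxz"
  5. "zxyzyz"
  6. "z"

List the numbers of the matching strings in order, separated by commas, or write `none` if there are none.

2

1 → no match — must start with "z"
2 → match
3 → no match
4 → no match — must start with "z"
5 → no match
6 → no match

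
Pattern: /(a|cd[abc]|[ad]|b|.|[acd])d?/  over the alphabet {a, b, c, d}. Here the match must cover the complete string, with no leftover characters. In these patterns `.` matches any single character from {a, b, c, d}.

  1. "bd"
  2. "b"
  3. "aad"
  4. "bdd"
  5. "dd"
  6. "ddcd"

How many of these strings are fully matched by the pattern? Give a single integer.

3

1. "bd" → match
2. "b" → match
3. "aad" → no match
4. "bdd" → no match
5. "dd" → match
6. "ddcd" → no match
Total matched: 3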